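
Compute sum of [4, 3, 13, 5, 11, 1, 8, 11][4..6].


Prefix sums: [0, 4, 7, 20, 25, 36, 37, 45, 56]
Sum[4..6] = prefix[7] - prefix[4] = 45 - 25 = 20


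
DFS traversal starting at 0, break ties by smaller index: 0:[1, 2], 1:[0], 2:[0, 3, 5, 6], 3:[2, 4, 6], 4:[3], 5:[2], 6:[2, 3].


DFS stack-based: start with [0]
Visit order: [0, 1, 2, 3, 4, 6, 5]


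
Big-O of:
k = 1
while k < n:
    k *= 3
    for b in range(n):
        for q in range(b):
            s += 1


Per nesting level: O(log n) * O(n) * O(n) [triangular over b] = O(n^2 log n)
Complexity: O(n^2 log n)


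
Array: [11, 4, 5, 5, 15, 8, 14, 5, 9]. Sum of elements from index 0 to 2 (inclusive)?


Prefix sums: [0, 11, 15, 20, 25, 40, 48, 62, 67, 76]
Sum[0..2] = prefix[3] - prefix[0] = 20 - 0 = 20


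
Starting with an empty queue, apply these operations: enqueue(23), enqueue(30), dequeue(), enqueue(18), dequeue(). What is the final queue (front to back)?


enqueue(23) -> [23]
enqueue(30) -> [23, 30]
dequeue() returns 23 -> [30]
enqueue(18) -> [30, 18]
dequeue() returns 30 -> [18]
Final queue (front to back): [18]


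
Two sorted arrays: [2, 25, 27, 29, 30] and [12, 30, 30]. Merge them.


Compare heads, take smaller each step.
Merged: [2, 12, 25, 27, 29, 30, 30, 30]


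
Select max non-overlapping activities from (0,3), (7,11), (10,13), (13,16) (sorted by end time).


Greedy: pick earliest-ending, then skip overlaps.
Selected (3 activities): [(0, 3), (7, 11), (13, 16)]


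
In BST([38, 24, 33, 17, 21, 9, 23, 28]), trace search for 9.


BST root = 38
Search for 9: compare at each node
Path: [38, 24, 17, 9]


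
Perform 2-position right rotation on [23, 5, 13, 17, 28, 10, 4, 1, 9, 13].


Right rotate by 2: [9, 13, 23, 5, 13, 17, 28, 10, 4, 1]


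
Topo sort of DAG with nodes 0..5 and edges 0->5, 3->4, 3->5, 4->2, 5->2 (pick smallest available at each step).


Kahn's algorithm, process smallest node first
Order: [0, 1, 3, 4, 5, 2]


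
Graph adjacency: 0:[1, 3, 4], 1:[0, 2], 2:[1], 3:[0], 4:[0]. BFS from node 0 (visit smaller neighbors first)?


BFS queue: start with [0]
Visit order: [0, 1, 3, 4, 2]


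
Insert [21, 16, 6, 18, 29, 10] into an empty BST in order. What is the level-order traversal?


Root = 21; build tree by BST insertion.
Level-Order traversal: [21, 16, 29, 6, 18, 10]


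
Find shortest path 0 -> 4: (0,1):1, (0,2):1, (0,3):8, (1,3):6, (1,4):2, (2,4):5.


Dijkstra from 0:
Distances: {0: 0, 1: 1, 2: 1, 3: 7, 4: 3}
Shortest distance to 4 = 3, path = [0, 1, 4]


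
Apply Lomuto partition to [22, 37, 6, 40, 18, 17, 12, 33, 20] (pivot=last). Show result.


Elements <= 20 go left of pivot.
Result: [6, 18, 17, 12, 20, 22, 40, 33, 37], pivot at index 4


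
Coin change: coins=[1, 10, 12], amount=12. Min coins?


dp[0]=0; dp[i]=1+min(dp[i-c] for c in coins)
...dp[7]=7, dp[8]=8, dp[9]=9, dp[10]=1, dp[11]=2, dp[12]=1
Minimum coins for 12 = 1


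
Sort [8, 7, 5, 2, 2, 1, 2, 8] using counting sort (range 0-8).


Count array: [0, 1, 3, 0, 0, 1, 0, 1, 2]
Reconstruct: [1, 2, 2, 2, 5, 7, 8, 8]


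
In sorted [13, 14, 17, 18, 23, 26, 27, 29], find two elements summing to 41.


Two pointers: lo=0, hi=7
Found pair: (14, 27) summing to 41


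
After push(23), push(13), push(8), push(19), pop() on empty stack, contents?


push(23) -> [23]
push(13) -> [23, 13]
push(8) -> [23, 13, 8]
push(19) -> [23, 13, 8, 19]
pop() returns 19 -> [23, 13, 8]
Final stack (bottom to top): [23, 13, 8]


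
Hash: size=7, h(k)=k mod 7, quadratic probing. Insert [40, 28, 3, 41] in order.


Insertions: 40->slot 5; 28->slot 0; 3->slot 3; 41->slot 6
Table: [28, None, None, 3, None, 40, 41]


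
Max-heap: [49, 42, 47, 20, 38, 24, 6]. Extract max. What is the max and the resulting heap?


Max = 49
Replace root with last, heapify down
Resulting heap: [47, 42, 24, 20, 38, 6]


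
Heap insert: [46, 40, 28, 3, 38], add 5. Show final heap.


Append 5: [46, 40, 28, 3, 38, 5]
Bubble up: no swaps needed
Result: [46, 40, 28, 3, 38, 5]


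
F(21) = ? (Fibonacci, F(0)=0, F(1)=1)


F(n)=F(n-1)+F(n-2)
...F(19)=4181, F(20)=6765, F(21)=10946


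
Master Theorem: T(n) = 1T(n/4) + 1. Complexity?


a=1, b=4, c=0. log_4(1)=0 = c=0. Case 2: O(n^c log n) = O(log n)
Complexity: O(log n)


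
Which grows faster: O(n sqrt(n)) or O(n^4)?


n^1.5 grows slower than quartic
O(n sqrt(n)) is asymptotically smaller; O(n^4) grows faster


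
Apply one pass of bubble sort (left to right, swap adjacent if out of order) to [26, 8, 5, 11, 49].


After one pass: [8, 5, 11, 26, 49]


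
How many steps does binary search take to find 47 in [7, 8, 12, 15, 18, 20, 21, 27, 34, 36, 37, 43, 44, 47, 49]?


Search for 47:
[0,14] mid=7 arr[7]=27
[8,14] mid=11 arr[11]=43
[12,14] mid=13 arr[13]=47
Total: 3 comparisons


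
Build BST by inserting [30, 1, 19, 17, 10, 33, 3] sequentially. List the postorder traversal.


Root = 30; build tree by BST insertion.
Postorder traversal: [3, 10, 17, 19, 1, 33, 30]


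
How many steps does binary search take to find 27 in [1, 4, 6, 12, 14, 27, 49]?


Search for 27:
[0,6] mid=3 arr[3]=12
[4,6] mid=5 arr[5]=27
Total: 2 comparisons


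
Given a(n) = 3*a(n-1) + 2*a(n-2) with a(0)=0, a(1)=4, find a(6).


Build bottom-up:
...a(4)=156, a(5)=556, a(6)=3*556+2*156=1980


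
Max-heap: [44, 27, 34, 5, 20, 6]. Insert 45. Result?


Append 45: [44, 27, 34, 5, 20, 6, 45]
Bubble up: swap idx 6(45) with idx 2(34); swap idx 2(45) with idx 0(44)
Result: [45, 27, 44, 5, 20, 6, 34]


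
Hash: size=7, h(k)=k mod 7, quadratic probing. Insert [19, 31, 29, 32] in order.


Insertions: 19->slot 5; 31->slot 3; 29->slot 1; 32->slot 4
Table: [None, 29, None, 31, 32, 19, None]


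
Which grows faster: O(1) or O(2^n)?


constant grows slower than exponential
O(1) is asymptotically smaller; O(2^n) grows faster


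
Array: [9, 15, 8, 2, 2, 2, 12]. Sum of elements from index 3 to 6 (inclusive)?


Prefix sums: [0, 9, 24, 32, 34, 36, 38, 50]
Sum[3..6] = prefix[7] - prefix[3] = 50 - 32 = 18


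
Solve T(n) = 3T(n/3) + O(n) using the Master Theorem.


a=3, b=3, c=1. log_3(3)=1 = c=1. Case 2: O(n^c log n) = O(n log n)
Complexity: O(n log n)


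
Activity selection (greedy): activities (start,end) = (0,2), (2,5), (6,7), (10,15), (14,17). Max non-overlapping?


Greedy: pick earliest-ending, then skip overlaps.
Selected (4 activities): [(0, 2), (2, 5), (6, 7), (10, 15)]


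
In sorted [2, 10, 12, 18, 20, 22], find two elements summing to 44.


Two pointers: lo=0, hi=5
No pair sums to 44


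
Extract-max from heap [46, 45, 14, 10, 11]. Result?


Max = 46
Replace root with last, heapify down
Resulting heap: [45, 11, 14, 10]


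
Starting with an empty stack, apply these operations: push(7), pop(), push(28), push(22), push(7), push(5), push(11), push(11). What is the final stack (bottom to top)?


push(7) -> [7]
pop() returns 7 -> []
push(28) -> [28]
push(22) -> [28, 22]
push(7) -> [28, 22, 7]
push(5) -> [28, 22, 7, 5]
push(11) -> [28, 22, 7, 5, 11]
push(11) -> [28, 22, 7, 5, 11, 11]
Final stack (bottom to top): [28, 22, 7, 5, 11, 11]


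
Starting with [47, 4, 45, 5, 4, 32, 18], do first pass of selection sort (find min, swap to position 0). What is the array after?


After one pass: [4, 47, 45, 5, 4, 32, 18]


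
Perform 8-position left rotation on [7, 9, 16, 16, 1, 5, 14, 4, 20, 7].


Left rotate by 8: [20, 7, 7, 9, 16, 16, 1, 5, 14, 4]


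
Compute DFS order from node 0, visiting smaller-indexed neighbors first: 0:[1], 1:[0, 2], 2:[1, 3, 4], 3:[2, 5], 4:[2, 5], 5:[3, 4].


DFS stack-based: start with [0]
Visit order: [0, 1, 2, 3, 5, 4]


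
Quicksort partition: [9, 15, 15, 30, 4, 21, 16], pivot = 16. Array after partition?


Elements <= 16 go left of pivot.
Result: [9, 15, 15, 4, 16, 21, 30], pivot at index 4


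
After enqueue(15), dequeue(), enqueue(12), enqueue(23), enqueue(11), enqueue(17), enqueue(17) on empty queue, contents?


enqueue(15) -> [15]
dequeue() returns 15 -> []
enqueue(12) -> [12]
enqueue(23) -> [12, 23]
enqueue(11) -> [12, 23, 11]
enqueue(17) -> [12, 23, 11, 17]
enqueue(17) -> [12, 23, 11, 17, 17]
Final queue (front to back): [12, 23, 11, 17, 17]


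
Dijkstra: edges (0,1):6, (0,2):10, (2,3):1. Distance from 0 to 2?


Dijkstra from 0:
Distances: {0: 0, 1: 6, 2: 10, 3: 11}
Shortest distance to 2 = 10, path = [0, 2]


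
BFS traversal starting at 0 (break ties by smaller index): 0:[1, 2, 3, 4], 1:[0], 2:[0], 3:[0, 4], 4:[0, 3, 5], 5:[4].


BFS queue: start with [0]
Visit order: [0, 1, 2, 3, 4, 5]


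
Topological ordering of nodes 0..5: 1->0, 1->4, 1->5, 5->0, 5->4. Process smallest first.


Kahn's algorithm, process smallest node first
Order: [1, 2, 3, 5, 0, 4]


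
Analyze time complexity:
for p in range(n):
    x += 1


Per nesting level: O(n) = O(n)
Complexity: O(n)


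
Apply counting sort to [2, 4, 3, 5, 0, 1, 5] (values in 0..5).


Count array: [1, 1, 1, 1, 1, 2]
Reconstruct: [0, 1, 2, 3, 4, 5, 5]


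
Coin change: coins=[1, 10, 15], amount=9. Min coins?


dp[0]=0; dp[i]=1+min(dp[i-c] for c in coins)
...dp[4]=4, dp[5]=5, dp[6]=6, dp[7]=7, dp[8]=8, dp[9]=9
Minimum coins for 9 = 9


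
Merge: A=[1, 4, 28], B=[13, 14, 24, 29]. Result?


Compare heads, take smaller each step.
Merged: [1, 4, 13, 14, 24, 28, 29]


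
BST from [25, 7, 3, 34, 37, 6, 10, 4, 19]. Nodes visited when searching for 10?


BST root = 25
Search for 10: compare at each node
Path: [25, 7, 10]


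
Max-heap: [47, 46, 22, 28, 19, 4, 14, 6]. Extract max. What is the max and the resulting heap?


Max = 47
Replace root with last, heapify down
Resulting heap: [46, 28, 22, 6, 19, 4, 14]


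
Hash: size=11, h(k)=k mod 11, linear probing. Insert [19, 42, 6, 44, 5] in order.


Insertions: 19->slot 8; 42->slot 9; 6->slot 6; 44->slot 0; 5->slot 5
Table: [44, None, None, None, None, 5, 6, None, 19, 42, None]


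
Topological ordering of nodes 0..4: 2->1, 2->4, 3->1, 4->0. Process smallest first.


Kahn's algorithm, process smallest node first
Order: [2, 3, 1, 4, 0]


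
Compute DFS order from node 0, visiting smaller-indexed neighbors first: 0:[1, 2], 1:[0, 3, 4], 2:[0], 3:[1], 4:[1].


DFS stack-based: start with [0]
Visit order: [0, 1, 3, 4, 2]


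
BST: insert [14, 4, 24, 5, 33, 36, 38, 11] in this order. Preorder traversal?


Root = 14; build tree by BST insertion.
Preorder traversal: [14, 4, 5, 11, 24, 33, 36, 38]


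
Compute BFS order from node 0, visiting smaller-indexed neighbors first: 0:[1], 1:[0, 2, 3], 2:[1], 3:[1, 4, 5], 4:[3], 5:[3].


BFS queue: start with [0]
Visit order: [0, 1, 2, 3, 4, 5]


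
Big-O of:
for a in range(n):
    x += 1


Per nesting level: O(n) = O(n)
Complexity: O(n)


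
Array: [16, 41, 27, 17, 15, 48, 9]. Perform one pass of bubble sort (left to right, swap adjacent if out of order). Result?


After one pass: [16, 27, 17, 15, 41, 9, 48]


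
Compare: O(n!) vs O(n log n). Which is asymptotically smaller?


linearithmic grows slower than factorial
O(n log n) is asymptotically smaller; O(n!) grows faster


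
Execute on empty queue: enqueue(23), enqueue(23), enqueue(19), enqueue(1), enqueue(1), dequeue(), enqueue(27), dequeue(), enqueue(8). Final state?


enqueue(23) -> [23]
enqueue(23) -> [23, 23]
enqueue(19) -> [23, 23, 19]
enqueue(1) -> [23, 23, 19, 1]
enqueue(1) -> [23, 23, 19, 1, 1]
dequeue() returns 23 -> [23, 19, 1, 1]
enqueue(27) -> [23, 19, 1, 1, 27]
dequeue() returns 23 -> [19, 1, 1, 27]
enqueue(8) -> [19, 1, 1, 27, 8]
Final queue (front to back): [19, 1, 1, 27, 8]


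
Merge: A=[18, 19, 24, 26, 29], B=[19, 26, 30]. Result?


Compare heads, take smaller each step.
Merged: [18, 19, 19, 24, 26, 26, 29, 30]


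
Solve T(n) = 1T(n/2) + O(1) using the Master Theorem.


a=1, b=2, c=0. log_2(1)=0 = c=0. Case 2: O(n^c log n) = O(log n)
Complexity: O(log n)


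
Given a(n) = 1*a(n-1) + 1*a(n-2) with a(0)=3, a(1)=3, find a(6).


Build bottom-up:
...a(4)=15, a(5)=24, a(6)=1*24+1*15=39


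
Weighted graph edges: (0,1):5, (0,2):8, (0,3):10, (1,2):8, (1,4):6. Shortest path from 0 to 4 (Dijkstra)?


Dijkstra from 0:
Distances: {0: 0, 1: 5, 2: 8, 3: 10, 4: 11}
Shortest distance to 4 = 11, path = [0, 1, 4]


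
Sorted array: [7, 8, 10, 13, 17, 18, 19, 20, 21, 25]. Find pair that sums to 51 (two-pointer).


Two pointers: lo=0, hi=9
No pair sums to 51


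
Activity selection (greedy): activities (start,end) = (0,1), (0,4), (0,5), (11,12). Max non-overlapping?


Greedy: pick earliest-ending, then skip overlaps.
Selected (2 activities): [(0, 1), (11, 12)]


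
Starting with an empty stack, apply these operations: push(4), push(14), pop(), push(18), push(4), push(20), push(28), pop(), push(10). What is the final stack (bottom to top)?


push(4) -> [4]
push(14) -> [4, 14]
pop() returns 14 -> [4]
push(18) -> [4, 18]
push(4) -> [4, 18, 4]
push(20) -> [4, 18, 4, 20]
push(28) -> [4, 18, 4, 20, 28]
pop() returns 28 -> [4, 18, 4, 20]
push(10) -> [4, 18, 4, 20, 10]
Final stack (bottom to top): [4, 18, 4, 20, 10]


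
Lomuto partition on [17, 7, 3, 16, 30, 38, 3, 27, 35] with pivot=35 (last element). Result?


Elements <= 35 go left of pivot.
Result: [17, 7, 3, 16, 30, 3, 27, 35, 38], pivot at index 7


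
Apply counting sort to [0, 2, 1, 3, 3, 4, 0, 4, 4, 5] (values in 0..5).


Count array: [2, 1, 1, 2, 3, 1]
Reconstruct: [0, 0, 1, 2, 3, 3, 4, 4, 4, 5]


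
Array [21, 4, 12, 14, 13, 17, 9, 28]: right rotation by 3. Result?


Right rotate by 3: [17, 9, 28, 21, 4, 12, 14, 13]


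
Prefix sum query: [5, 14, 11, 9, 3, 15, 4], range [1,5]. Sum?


Prefix sums: [0, 5, 19, 30, 39, 42, 57, 61]
Sum[1..5] = prefix[6] - prefix[1] = 57 - 5 = 52


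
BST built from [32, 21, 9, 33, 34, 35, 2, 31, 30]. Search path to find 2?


BST root = 32
Search for 2: compare at each node
Path: [32, 21, 9, 2]


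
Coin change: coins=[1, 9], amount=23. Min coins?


dp[0]=0; dp[i]=1+min(dp[i-c] for c in coins)
...dp[18]=2, dp[19]=3, dp[20]=4, dp[21]=5, dp[22]=6, dp[23]=7
Minimum coins for 23 = 7


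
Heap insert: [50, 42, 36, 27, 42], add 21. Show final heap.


Append 21: [50, 42, 36, 27, 42, 21]
Bubble up: no swaps needed
Result: [50, 42, 36, 27, 42, 21]


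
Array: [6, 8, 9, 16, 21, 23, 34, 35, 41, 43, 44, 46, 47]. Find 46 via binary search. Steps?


Search for 46:
[0,12] mid=6 arr[6]=34
[7,12] mid=9 arr[9]=43
[10,12] mid=11 arr[11]=46
Total: 3 comparisons


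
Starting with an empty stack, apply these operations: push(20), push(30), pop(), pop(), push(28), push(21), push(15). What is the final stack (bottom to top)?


push(20) -> [20]
push(30) -> [20, 30]
pop() returns 30 -> [20]
pop() returns 20 -> []
push(28) -> [28]
push(21) -> [28, 21]
push(15) -> [28, 21, 15]
Final stack (bottom to top): [28, 21, 15]


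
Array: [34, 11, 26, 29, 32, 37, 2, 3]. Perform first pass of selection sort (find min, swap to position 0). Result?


After one pass: [2, 11, 26, 29, 32, 37, 34, 3]


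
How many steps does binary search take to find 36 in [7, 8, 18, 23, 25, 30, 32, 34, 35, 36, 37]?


Search for 36:
[0,10] mid=5 arr[5]=30
[6,10] mid=8 arr[8]=35
[9,10] mid=9 arr[9]=36
Total: 3 comparisons


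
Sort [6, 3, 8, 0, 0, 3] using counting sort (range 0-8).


Count array: [2, 0, 0, 2, 0, 0, 1, 0, 1]
Reconstruct: [0, 0, 3, 3, 6, 8]


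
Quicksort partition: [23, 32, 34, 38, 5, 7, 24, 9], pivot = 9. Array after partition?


Elements <= 9 go left of pivot.
Result: [5, 7, 9, 38, 23, 32, 24, 34], pivot at index 2


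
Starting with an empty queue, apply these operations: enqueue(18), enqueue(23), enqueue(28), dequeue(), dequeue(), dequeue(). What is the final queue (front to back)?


enqueue(18) -> [18]
enqueue(23) -> [18, 23]
enqueue(28) -> [18, 23, 28]
dequeue() returns 18 -> [23, 28]
dequeue() returns 23 -> [28]
dequeue() returns 28 -> []
Final queue (front to back): []


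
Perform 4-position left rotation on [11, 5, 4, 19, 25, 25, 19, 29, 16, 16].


Left rotate by 4: [25, 25, 19, 29, 16, 16, 11, 5, 4, 19]


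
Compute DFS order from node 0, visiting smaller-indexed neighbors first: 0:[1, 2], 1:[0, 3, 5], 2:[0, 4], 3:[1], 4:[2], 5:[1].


DFS stack-based: start with [0]
Visit order: [0, 1, 3, 5, 2, 4]


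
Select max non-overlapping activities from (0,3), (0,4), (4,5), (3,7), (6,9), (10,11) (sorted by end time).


Greedy: pick earliest-ending, then skip overlaps.
Selected (4 activities): [(0, 3), (4, 5), (6, 9), (10, 11)]


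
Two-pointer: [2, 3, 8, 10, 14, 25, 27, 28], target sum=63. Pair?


Two pointers: lo=0, hi=7
No pair sums to 63


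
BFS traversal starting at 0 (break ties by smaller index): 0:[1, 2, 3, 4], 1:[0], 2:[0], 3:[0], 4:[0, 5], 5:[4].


BFS queue: start with [0]
Visit order: [0, 1, 2, 3, 4, 5]


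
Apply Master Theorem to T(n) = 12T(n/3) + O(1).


a=12, b=3, c=0. log_3(12)=2.262 > c=0. Case 1: O(n^log_b(a)) = O(n^2.262)
Complexity: O(n^2.262)


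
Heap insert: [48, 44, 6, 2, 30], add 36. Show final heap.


Append 36: [48, 44, 6, 2, 30, 36]
Bubble up: swap idx 5(36) with idx 2(6)
Result: [48, 44, 36, 2, 30, 6]


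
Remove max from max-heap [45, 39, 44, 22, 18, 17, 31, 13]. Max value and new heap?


Max = 45
Replace root with last, heapify down
Resulting heap: [44, 39, 31, 22, 18, 17, 13]


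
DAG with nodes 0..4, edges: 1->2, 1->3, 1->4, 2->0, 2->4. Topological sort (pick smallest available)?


Kahn's algorithm, process smallest node first
Order: [1, 2, 0, 3, 4]


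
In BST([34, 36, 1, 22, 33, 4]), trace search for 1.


BST root = 34
Search for 1: compare at each node
Path: [34, 1]


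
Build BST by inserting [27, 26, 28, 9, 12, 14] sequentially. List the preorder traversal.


Root = 27; build tree by BST insertion.
Preorder traversal: [27, 26, 9, 12, 14, 28]


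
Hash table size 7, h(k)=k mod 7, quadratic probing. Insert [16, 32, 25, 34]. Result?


Insertions: 16->slot 2; 32->slot 4; 25->slot 5; 34->slot 6
Table: [None, None, 16, None, 32, 25, 34]


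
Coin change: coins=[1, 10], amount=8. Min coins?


dp[0]=0; dp[i]=1+min(dp[i-c] for c in coins)
...dp[3]=3, dp[4]=4, dp[5]=5, dp[6]=6, dp[7]=7, dp[8]=8
Minimum coins for 8 = 8


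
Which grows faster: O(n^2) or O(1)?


constant grows slower than quadratic
O(1) is asymptotically smaller; O(n^2) grows faster


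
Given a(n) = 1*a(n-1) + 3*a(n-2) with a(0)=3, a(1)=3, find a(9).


Build bottom-up:
...a(7)=651, a(8)=1524, a(9)=1*1524+3*651=3477


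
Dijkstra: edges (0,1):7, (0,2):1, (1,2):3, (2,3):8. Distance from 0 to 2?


Dijkstra from 0:
Distances: {0: 0, 1: 4, 2: 1, 3: 9}
Shortest distance to 2 = 1, path = [0, 2]


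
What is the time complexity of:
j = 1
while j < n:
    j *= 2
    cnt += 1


Per nesting level: O(log n) = O(log n)
Complexity: O(log n)


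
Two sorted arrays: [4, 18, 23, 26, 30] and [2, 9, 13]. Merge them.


Compare heads, take smaller each step.
Merged: [2, 4, 9, 13, 18, 23, 26, 30]


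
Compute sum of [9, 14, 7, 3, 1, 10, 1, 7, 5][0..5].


Prefix sums: [0, 9, 23, 30, 33, 34, 44, 45, 52, 57]
Sum[0..5] = prefix[6] - prefix[0] = 44 - 0 = 44


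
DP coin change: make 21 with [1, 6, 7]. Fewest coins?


dp[0]=0; dp[i]=1+min(dp[i-c] for c in coins)
...dp[16]=4, dp[17]=5, dp[18]=3, dp[19]=3, dp[20]=3, dp[21]=3
Minimum coins for 21 = 3


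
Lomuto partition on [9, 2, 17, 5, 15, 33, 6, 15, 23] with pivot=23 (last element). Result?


Elements <= 23 go left of pivot.
Result: [9, 2, 17, 5, 15, 6, 15, 23, 33], pivot at index 7


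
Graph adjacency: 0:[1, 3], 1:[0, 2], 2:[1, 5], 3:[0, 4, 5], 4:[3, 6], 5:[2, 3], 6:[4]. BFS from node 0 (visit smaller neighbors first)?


BFS queue: start with [0]
Visit order: [0, 1, 3, 2, 4, 5, 6]


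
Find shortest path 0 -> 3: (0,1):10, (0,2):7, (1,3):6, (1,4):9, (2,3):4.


Dijkstra from 0:
Distances: {0: 0, 1: 10, 2: 7, 3: 11, 4: 19}
Shortest distance to 3 = 11, path = [0, 2, 3]


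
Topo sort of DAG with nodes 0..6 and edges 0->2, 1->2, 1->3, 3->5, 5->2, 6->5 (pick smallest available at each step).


Kahn's algorithm, process smallest node first
Order: [0, 1, 3, 4, 6, 5, 2]


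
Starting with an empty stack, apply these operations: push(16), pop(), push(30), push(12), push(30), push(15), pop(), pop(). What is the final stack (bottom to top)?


push(16) -> [16]
pop() returns 16 -> []
push(30) -> [30]
push(12) -> [30, 12]
push(30) -> [30, 12, 30]
push(15) -> [30, 12, 30, 15]
pop() returns 15 -> [30, 12, 30]
pop() returns 30 -> [30, 12]
Final stack (bottom to top): [30, 12]


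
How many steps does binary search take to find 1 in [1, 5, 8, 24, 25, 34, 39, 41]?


Search for 1:
[0,7] mid=3 arr[3]=24
[0,2] mid=1 arr[1]=5
[0,0] mid=0 arr[0]=1
Total: 3 comparisons


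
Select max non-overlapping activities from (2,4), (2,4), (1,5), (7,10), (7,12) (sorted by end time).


Greedy: pick earliest-ending, then skip overlaps.
Selected (2 activities): [(2, 4), (7, 10)]


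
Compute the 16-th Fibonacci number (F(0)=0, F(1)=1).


F(n)=F(n-1)+F(n-2)
...F(14)=377, F(15)=610, F(16)=987


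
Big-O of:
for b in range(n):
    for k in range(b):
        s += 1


Per nesting level: O(n) * O(n) [triangular over b] = O(n^2)
Complexity: O(n^2)


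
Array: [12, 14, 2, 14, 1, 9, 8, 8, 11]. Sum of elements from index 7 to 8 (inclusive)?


Prefix sums: [0, 12, 26, 28, 42, 43, 52, 60, 68, 79]
Sum[7..8] = prefix[9] - prefix[7] = 79 - 60 = 19


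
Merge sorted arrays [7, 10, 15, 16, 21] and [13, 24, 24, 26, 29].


Compare heads, take smaller each step.
Merged: [7, 10, 13, 15, 16, 21, 24, 24, 26, 29]


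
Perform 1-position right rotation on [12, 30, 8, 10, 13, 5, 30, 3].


Right rotate by 1: [3, 12, 30, 8, 10, 13, 5, 30]


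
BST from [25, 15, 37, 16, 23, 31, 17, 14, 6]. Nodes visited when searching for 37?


BST root = 25
Search for 37: compare at each node
Path: [25, 37]


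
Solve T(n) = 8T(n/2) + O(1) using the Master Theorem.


a=8, b=2, c=0. log_2(8)=3 > c=0. Case 1: O(n^log_b(a)) = O(n^3)
Complexity: O(n^3)


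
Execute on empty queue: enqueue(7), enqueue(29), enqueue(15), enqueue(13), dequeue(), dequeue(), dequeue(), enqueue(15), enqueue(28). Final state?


enqueue(7) -> [7]
enqueue(29) -> [7, 29]
enqueue(15) -> [7, 29, 15]
enqueue(13) -> [7, 29, 15, 13]
dequeue() returns 7 -> [29, 15, 13]
dequeue() returns 29 -> [15, 13]
dequeue() returns 15 -> [13]
enqueue(15) -> [13, 15]
enqueue(28) -> [13, 15, 28]
Final queue (front to back): [13, 15, 28]


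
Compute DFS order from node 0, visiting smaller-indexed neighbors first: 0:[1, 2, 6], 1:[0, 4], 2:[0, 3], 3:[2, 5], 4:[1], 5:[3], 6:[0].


DFS stack-based: start with [0]
Visit order: [0, 1, 4, 2, 3, 5, 6]


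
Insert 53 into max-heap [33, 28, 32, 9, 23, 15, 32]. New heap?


Append 53: [33, 28, 32, 9, 23, 15, 32, 53]
Bubble up: swap idx 7(53) with idx 3(9); swap idx 3(53) with idx 1(28); swap idx 1(53) with idx 0(33)
Result: [53, 33, 32, 28, 23, 15, 32, 9]


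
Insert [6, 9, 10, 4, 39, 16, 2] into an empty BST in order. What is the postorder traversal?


Root = 6; build tree by BST insertion.
Postorder traversal: [2, 4, 16, 39, 10, 9, 6]


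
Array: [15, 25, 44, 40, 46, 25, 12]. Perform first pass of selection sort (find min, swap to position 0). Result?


After one pass: [12, 25, 44, 40, 46, 25, 15]


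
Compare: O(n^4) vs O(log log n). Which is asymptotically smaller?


double-logarithmic grows slower than quartic
O(log log n) is asymptotically smaller; O(n^4) grows faster


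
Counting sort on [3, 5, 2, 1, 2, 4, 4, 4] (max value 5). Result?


Count array: [0, 1, 2, 1, 3, 1]
Reconstruct: [1, 2, 2, 3, 4, 4, 4, 5]


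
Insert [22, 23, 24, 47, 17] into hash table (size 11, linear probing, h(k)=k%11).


Insertions: 22->slot 0; 23->slot 1; 24->slot 2; 47->slot 3; 17->slot 6
Table: [22, 23, 24, 47, None, None, 17, None, None, None, None]


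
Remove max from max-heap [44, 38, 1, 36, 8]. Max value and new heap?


Max = 44
Replace root with last, heapify down
Resulting heap: [38, 36, 1, 8]


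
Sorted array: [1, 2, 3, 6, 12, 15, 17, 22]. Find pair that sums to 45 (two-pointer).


Two pointers: lo=0, hi=7
No pair sums to 45


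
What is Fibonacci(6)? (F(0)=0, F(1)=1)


F(n)=F(n-1)+F(n-2)
...F(4)=3, F(5)=5, F(6)=8


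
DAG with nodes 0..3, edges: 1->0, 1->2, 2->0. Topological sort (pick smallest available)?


Kahn's algorithm, process smallest node first
Order: [1, 2, 0, 3]


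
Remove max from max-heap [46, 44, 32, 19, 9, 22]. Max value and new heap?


Max = 46
Replace root with last, heapify down
Resulting heap: [44, 22, 32, 19, 9]


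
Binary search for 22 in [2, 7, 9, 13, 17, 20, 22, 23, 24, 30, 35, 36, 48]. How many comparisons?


Search for 22:
[0,12] mid=6 arr[6]=22
Total: 1 comparisons


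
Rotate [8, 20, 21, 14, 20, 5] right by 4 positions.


Right rotate by 4: [21, 14, 20, 5, 8, 20]


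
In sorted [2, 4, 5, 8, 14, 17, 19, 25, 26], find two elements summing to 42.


Two pointers: lo=0, hi=8
Found pair: (17, 25) summing to 42


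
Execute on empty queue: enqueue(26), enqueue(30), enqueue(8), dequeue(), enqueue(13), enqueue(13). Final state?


enqueue(26) -> [26]
enqueue(30) -> [26, 30]
enqueue(8) -> [26, 30, 8]
dequeue() returns 26 -> [30, 8]
enqueue(13) -> [30, 8, 13]
enqueue(13) -> [30, 8, 13, 13]
Final queue (front to back): [30, 8, 13, 13]


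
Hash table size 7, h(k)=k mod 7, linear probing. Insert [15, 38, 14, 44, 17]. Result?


Insertions: 15->slot 1; 38->slot 3; 14->slot 0; 44->slot 2; 17->slot 4
Table: [14, 15, 44, 38, 17, None, None]


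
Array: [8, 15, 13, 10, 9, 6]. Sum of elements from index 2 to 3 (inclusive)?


Prefix sums: [0, 8, 23, 36, 46, 55, 61]
Sum[2..3] = prefix[4] - prefix[2] = 46 - 23 = 23


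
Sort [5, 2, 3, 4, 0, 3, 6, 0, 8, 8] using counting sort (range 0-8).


Count array: [2, 0, 1, 2, 1, 1, 1, 0, 2]
Reconstruct: [0, 0, 2, 3, 3, 4, 5, 6, 8, 8]


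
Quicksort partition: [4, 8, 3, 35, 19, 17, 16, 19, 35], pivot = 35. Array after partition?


Elements <= 35 go left of pivot.
Result: [4, 8, 3, 35, 19, 17, 16, 19, 35], pivot at index 8


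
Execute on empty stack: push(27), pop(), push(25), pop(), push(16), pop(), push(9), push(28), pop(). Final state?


push(27) -> [27]
pop() returns 27 -> []
push(25) -> [25]
pop() returns 25 -> []
push(16) -> [16]
pop() returns 16 -> []
push(9) -> [9]
push(28) -> [9, 28]
pop() returns 28 -> [9]
Final stack (bottom to top): [9]


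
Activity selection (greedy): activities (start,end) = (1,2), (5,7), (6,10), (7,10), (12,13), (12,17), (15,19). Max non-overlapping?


Greedy: pick earliest-ending, then skip overlaps.
Selected (5 activities): [(1, 2), (5, 7), (7, 10), (12, 13), (15, 19)]


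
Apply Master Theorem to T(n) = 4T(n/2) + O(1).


a=4, b=2, c=0. log_2(4)=2 > c=0. Case 1: O(n^log_b(a)) = O(n^2)
Complexity: O(n^2)


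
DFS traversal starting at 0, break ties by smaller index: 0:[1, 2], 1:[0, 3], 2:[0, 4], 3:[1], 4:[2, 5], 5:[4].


DFS stack-based: start with [0]
Visit order: [0, 1, 3, 2, 4, 5]


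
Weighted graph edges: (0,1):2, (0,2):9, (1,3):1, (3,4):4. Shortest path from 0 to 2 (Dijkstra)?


Dijkstra from 0:
Distances: {0: 0, 1: 2, 2: 9, 3: 3, 4: 7}
Shortest distance to 2 = 9, path = [0, 2]


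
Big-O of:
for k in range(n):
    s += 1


Per nesting level: O(n) = O(n)
Complexity: O(n)


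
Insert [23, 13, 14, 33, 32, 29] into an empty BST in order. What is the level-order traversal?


Root = 23; build tree by BST insertion.
Level-Order traversal: [23, 13, 33, 14, 32, 29]


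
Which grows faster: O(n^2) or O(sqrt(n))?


sublinear grows slower than quadratic
O(sqrt(n)) is asymptotically smaller; O(n^2) grows faster


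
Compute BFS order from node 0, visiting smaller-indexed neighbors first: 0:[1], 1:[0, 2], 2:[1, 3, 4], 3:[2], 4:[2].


BFS queue: start with [0]
Visit order: [0, 1, 2, 3, 4]


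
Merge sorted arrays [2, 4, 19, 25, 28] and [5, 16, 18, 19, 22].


Compare heads, take smaller each step.
Merged: [2, 4, 5, 16, 18, 19, 19, 22, 25, 28]


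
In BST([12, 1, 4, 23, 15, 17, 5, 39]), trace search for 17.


BST root = 12
Search for 17: compare at each node
Path: [12, 23, 15, 17]


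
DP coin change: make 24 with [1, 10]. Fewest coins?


dp[0]=0; dp[i]=1+min(dp[i-c] for c in coins)
...dp[19]=10, dp[20]=2, dp[21]=3, dp[22]=4, dp[23]=5, dp[24]=6
Minimum coins for 24 = 6


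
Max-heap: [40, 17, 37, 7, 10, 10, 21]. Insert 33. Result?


Append 33: [40, 17, 37, 7, 10, 10, 21, 33]
Bubble up: swap idx 7(33) with idx 3(7); swap idx 3(33) with idx 1(17)
Result: [40, 33, 37, 17, 10, 10, 21, 7]


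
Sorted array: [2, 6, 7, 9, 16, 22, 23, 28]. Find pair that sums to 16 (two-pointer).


Two pointers: lo=0, hi=7
Found pair: (7, 9) summing to 16


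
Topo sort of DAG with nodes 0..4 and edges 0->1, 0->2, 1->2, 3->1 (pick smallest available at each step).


Kahn's algorithm, process smallest node first
Order: [0, 3, 1, 2, 4]


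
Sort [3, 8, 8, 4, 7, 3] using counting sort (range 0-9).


Count array: [0, 0, 0, 2, 1, 0, 0, 1, 2, 0]
Reconstruct: [3, 3, 4, 7, 8, 8]


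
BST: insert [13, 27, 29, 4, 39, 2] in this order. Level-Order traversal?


Root = 13; build tree by BST insertion.
Level-Order traversal: [13, 4, 27, 2, 29, 39]


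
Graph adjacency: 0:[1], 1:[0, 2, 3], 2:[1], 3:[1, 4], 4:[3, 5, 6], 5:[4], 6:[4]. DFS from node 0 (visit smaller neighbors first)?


DFS stack-based: start with [0]
Visit order: [0, 1, 2, 3, 4, 5, 6]


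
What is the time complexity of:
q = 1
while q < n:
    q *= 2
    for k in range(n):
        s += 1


Per nesting level: O(log n) * O(n) = O(n log n)
Complexity: O(n log n)


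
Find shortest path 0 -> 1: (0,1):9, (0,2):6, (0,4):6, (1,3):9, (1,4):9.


Dijkstra from 0:
Distances: {0: 0, 1: 9, 2: 6, 3: 18, 4: 6}
Shortest distance to 1 = 9, path = [0, 1]


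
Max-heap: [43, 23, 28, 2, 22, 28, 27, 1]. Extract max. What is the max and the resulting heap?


Max = 43
Replace root with last, heapify down
Resulting heap: [28, 23, 28, 2, 22, 1, 27]


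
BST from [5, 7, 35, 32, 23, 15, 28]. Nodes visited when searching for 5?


BST root = 5
Search for 5: compare at each node
Path: [5]


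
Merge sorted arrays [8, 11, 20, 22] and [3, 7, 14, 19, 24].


Compare heads, take smaller each step.
Merged: [3, 7, 8, 11, 14, 19, 20, 22, 24]


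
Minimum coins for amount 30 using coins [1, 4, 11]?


dp[0]=0; dp[i]=1+min(dp[i-c] for c in coins)
...dp[25]=5, dp[26]=3, dp[27]=4, dp[28]=5, dp[29]=6, dp[30]=4
Minimum coins for 30 = 4


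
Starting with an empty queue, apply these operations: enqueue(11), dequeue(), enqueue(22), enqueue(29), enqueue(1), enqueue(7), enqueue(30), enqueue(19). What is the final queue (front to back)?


enqueue(11) -> [11]
dequeue() returns 11 -> []
enqueue(22) -> [22]
enqueue(29) -> [22, 29]
enqueue(1) -> [22, 29, 1]
enqueue(7) -> [22, 29, 1, 7]
enqueue(30) -> [22, 29, 1, 7, 30]
enqueue(19) -> [22, 29, 1, 7, 30, 19]
Final queue (front to back): [22, 29, 1, 7, 30, 19]


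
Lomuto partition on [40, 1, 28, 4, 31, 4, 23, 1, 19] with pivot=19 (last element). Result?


Elements <= 19 go left of pivot.
Result: [1, 4, 4, 1, 19, 28, 23, 40, 31], pivot at index 4


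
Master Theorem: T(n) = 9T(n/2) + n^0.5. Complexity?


a=9, b=2, c=0.5. log_2(9)=3.170 > c=0.5. Case 1: O(n^log_b(a)) = O(n^3.170)
Complexity: O(n^3.170)


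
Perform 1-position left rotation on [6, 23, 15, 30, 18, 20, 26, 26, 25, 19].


Left rotate by 1: [23, 15, 30, 18, 20, 26, 26, 25, 19, 6]


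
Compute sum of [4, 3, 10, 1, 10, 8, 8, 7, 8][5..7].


Prefix sums: [0, 4, 7, 17, 18, 28, 36, 44, 51, 59]
Sum[5..7] = prefix[8] - prefix[5] = 51 - 28 = 23


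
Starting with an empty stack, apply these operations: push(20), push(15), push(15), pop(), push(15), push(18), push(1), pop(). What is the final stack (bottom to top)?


push(20) -> [20]
push(15) -> [20, 15]
push(15) -> [20, 15, 15]
pop() returns 15 -> [20, 15]
push(15) -> [20, 15, 15]
push(18) -> [20, 15, 15, 18]
push(1) -> [20, 15, 15, 18, 1]
pop() returns 1 -> [20, 15, 15, 18]
Final stack (bottom to top): [20, 15, 15, 18]


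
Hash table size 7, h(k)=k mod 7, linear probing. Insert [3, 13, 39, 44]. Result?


Insertions: 3->slot 3; 13->slot 6; 39->slot 4; 44->slot 2
Table: [None, None, 44, 3, 39, None, 13]


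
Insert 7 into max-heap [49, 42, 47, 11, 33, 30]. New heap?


Append 7: [49, 42, 47, 11, 33, 30, 7]
Bubble up: no swaps needed
Result: [49, 42, 47, 11, 33, 30, 7]


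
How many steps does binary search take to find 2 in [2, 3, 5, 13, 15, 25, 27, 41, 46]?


Search for 2:
[0,8] mid=4 arr[4]=15
[0,3] mid=1 arr[1]=3
[0,0] mid=0 arr[0]=2
Total: 3 comparisons


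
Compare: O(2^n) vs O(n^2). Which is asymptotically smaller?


quadratic grows slower than exponential
O(n^2) is asymptotically smaller; O(2^n) grows faster


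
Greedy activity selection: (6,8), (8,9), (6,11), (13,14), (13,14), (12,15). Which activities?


Greedy: pick earliest-ending, then skip overlaps.
Selected (3 activities): [(6, 8), (8, 9), (13, 14)]


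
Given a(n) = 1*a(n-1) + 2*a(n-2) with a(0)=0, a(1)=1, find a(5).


Build bottom-up:
...a(3)=3, a(4)=5, a(5)=1*5+2*3=11


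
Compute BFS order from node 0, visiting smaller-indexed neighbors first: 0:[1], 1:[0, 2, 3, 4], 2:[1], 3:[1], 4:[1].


BFS queue: start with [0]
Visit order: [0, 1, 2, 3, 4]


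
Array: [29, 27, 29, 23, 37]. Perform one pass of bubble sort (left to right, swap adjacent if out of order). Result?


After one pass: [27, 29, 23, 29, 37]


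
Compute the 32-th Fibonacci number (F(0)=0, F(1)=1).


F(n)=F(n-1)+F(n-2)
...F(30)=832040, F(31)=1346269, F(32)=2178309


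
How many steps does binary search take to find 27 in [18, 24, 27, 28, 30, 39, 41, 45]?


Search for 27:
[0,7] mid=3 arr[3]=28
[0,2] mid=1 arr[1]=24
[2,2] mid=2 arr[2]=27
Total: 3 comparisons


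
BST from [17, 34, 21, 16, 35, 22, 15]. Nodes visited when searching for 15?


BST root = 17
Search for 15: compare at each node
Path: [17, 16, 15]


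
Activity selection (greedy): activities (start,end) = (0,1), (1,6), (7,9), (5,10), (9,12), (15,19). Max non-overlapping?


Greedy: pick earliest-ending, then skip overlaps.
Selected (5 activities): [(0, 1), (1, 6), (7, 9), (9, 12), (15, 19)]


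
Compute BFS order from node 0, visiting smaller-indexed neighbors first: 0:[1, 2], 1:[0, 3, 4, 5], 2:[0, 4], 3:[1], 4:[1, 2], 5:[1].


BFS queue: start with [0]
Visit order: [0, 1, 2, 3, 4, 5]


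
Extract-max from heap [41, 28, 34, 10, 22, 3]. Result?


Max = 41
Replace root with last, heapify down
Resulting heap: [34, 28, 3, 10, 22]


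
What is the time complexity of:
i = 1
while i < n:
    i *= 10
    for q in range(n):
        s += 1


Per nesting level: O(log n) * O(n) = O(n log n)
Complexity: O(n log n)


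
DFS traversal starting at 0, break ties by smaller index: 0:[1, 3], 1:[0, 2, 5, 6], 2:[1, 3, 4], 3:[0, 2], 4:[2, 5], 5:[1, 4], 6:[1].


DFS stack-based: start with [0]
Visit order: [0, 1, 2, 3, 4, 5, 6]


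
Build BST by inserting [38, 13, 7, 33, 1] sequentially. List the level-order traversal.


Root = 38; build tree by BST insertion.
Level-Order traversal: [38, 13, 7, 33, 1]


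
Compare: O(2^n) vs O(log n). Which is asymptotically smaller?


logarithmic grows slower than exponential
O(log n) is asymptotically smaller; O(2^n) grows faster


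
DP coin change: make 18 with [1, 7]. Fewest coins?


dp[0]=0; dp[i]=1+min(dp[i-c] for c in coins)
...dp[13]=7, dp[14]=2, dp[15]=3, dp[16]=4, dp[17]=5, dp[18]=6
Minimum coins for 18 = 6


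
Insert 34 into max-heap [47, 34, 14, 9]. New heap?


Append 34: [47, 34, 14, 9, 34]
Bubble up: no swaps needed
Result: [47, 34, 14, 9, 34]


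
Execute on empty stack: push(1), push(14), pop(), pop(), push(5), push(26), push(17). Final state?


push(1) -> [1]
push(14) -> [1, 14]
pop() returns 14 -> [1]
pop() returns 1 -> []
push(5) -> [5]
push(26) -> [5, 26]
push(17) -> [5, 26, 17]
Final stack (bottom to top): [5, 26, 17]


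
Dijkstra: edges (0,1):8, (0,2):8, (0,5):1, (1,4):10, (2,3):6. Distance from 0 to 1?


Dijkstra from 0:
Distances: {0: 0, 1: 8, 2: 8, 3: 14, 4: 18, 5: 1}
Shortest distance to 1 = 8, path = [0, 1]


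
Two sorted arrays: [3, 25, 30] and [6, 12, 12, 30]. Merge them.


Compare heads, take smaller each step.
Merged: [3, 6, 12, 12, 25, 30, 30]


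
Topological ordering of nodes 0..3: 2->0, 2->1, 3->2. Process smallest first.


Kahn's algorithm, process smallest node first
Order: [3, 2, 0, 1]


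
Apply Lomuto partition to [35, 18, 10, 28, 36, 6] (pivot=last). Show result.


Elements <= 6 go left of pivot.
Result: [6, 18, 10, 28, 36, 35], pivot at index 0


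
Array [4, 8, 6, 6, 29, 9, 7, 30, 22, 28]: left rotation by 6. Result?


Left rotate by 6: [7, 30, 22, 28, 4, 8, 6, 6, 29, 9]


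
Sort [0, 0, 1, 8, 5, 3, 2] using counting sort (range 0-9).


Count array: [2, 1, 1, 1, 0, 1, 0, 0, 1, 0]
Reconstruct: [0, 0, 1, 2, 3, 5, 8]


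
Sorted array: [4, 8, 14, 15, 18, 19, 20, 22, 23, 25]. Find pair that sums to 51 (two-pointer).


Two pointers: lo=0, hi=9
No pair sums to 51


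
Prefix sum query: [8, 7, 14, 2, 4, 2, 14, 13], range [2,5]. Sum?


Prefix sums: [0, 8, 15, 29, 31, 35, 37, 51, 64]
Sum[2..5] = prefix[6] - prefix[2] = 37 - 15 = 22


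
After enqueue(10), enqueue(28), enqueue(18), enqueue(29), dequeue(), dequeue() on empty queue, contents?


enqueue(10) -> [10]
enqueue(28) -> [10, 28]
enqueue(18) -> [10, 28, 18]
enqueue(29) -> [10, 28, 18, 29]
dequeue() returns 10 -> [28, 18, 29]
dequeue() returns 28 -> [18, 29]
Final queue (front to back): [18, 29]


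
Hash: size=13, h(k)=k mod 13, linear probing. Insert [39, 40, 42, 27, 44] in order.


Insertions: 39->slot 0; 40->slot 1; 42->slot 3; 27->slot 2; 44->slot 5
Table: [39, 40, 27, 42, None, 44, None, None, None, None, None, None, None]


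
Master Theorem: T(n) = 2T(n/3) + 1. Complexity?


a=2, b=3, c=0. log_3(2)=0.631 > c=0. Case 1: O(n^log_b(a)) = O(n^0.631)
Complexity: O(n^0.631)


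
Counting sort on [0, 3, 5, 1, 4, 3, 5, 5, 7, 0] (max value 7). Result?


Count array: [2, 1, 0, 2, 1, 3, 0, 1]
Reconstruct: [0, 0, 1, 3, 3, 4, 5, 5, 5, 7]


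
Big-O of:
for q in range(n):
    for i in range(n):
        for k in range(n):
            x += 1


Per nesting level: O(n) * O(n) * O(n) = O(n^3)
Complexity: O(n^3)


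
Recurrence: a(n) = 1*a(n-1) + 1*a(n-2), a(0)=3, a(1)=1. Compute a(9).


Build bottom-up:
...a(7)=37, a(8)=60, a(9)=1*60+1*37=97


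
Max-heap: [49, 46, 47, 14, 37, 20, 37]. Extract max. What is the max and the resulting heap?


Max = 49
Replace root with last, heapify down
Resulting heap: [47, 46, 37, 14, 37, 20]


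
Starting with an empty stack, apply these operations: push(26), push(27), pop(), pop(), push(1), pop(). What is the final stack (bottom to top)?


push(26) -> [26]
push(27) -> [26, 27]
pop() returns 27 -> [26]
pop() returns 26 -> []
push(1) -> [1]
pop() returns 1 -> []
Final stack (bottom to top): []


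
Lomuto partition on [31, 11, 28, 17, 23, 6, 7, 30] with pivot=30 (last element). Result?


Elements <= 30 go left of pivot.
Result: [11, 28, 17, 23, 6, 7, 30, 31], pivot at index 6


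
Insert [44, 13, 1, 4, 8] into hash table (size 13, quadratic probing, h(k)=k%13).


Insertions: 44->slot 5; 13->slot 0; 1->slot 1; 4->slot 4; 8->slot 8
Table: [13, 1, None, None, 4, 44, None, None, 8, None, None, None, None]
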